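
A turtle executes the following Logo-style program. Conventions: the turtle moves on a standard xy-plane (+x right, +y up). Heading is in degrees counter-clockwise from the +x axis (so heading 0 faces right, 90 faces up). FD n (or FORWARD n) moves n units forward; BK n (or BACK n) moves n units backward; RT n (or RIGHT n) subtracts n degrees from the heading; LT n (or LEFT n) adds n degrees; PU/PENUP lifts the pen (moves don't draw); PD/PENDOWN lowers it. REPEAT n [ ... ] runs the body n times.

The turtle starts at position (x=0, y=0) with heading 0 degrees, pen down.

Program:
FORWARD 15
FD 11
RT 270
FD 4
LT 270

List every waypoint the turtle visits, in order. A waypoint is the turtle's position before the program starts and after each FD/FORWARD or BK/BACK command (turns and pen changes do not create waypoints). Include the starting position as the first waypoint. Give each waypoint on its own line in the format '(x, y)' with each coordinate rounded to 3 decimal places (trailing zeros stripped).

Executing turtle program step by step:
Start: pos=(0,0), heading=0, pen down
FD 15: (0,0) -> (15,0) [heading=0, draw]
FD 11: (15,0) -> (26,0) [heading=0, draw]
RT 270: heading 0 -> 90
FD 4: (26,0) -> (26,4) [heading=90, draw]
LT 270: heading 90 -> 0
Final: pos=(26,4), heading=0, 3 segment(s) drawn
Waypoints (4 total):
(0, 0)
(15, 0)
(26, 0)
(26, 4)

Answer: (0, 0)
(15, 0)
(26, 0)
(26, 4)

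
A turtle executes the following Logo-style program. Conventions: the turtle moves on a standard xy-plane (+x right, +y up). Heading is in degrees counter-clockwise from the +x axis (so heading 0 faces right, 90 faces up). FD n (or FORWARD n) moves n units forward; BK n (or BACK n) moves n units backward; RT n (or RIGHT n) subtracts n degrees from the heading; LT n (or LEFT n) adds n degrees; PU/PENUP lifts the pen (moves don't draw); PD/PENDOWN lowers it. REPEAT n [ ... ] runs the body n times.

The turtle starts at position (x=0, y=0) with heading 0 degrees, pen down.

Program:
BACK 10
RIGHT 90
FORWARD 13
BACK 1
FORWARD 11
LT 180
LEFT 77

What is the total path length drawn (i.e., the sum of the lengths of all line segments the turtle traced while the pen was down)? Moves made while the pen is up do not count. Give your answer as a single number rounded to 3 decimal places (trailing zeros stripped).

Executing turtle program step by step:
Start: pos=(0,0), heading=0, pen down
BK 10: (0,0) -> (-10,0) [heading=0, draw]
RT 90: heading 0 -> 270
FD 13: (-10,0) -> (-10,-13) [heading=270, draw]
BK 1: (-10,-13) -> (-10,-12) [heading=270, draw]
FD 11: (-10,-12) -> (-10,-23) [heading=270, draw]
LT 180: heading 270 -> 90
LT 77: heading 90 -> 167
Final: pos=(-10,-23), heading=167, 4 segment(s) drawn

Segment lengths:
  seg 1: (0,0) -> (-10,0), length = 10
  seg 2: (-10,0) -> (-10,-13), length = 13
  seg 3: (-10,-13) -> (-10,-12), length = 1
  seg 4: (-10,-12) -> (-10,-23), length = 11
Total = 35

Answer: 35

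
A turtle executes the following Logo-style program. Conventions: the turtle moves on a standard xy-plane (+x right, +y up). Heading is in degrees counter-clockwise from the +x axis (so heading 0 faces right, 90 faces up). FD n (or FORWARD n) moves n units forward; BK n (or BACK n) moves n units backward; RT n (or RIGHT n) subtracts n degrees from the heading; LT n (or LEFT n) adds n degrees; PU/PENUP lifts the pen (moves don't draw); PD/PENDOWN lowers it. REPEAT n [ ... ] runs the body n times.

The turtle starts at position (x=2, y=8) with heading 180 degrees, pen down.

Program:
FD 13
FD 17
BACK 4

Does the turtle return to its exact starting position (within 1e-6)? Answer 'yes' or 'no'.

Executing turtle program step by step:
Start: pos=(2,8), heading=180, pen down
FD 13: (2,8) -> (-11,8) [heading=180, draw]
FD 17: (-11,8) -> (-28,8) [heading=180, draw]
BK 4: (-28,8) -> (-24,8) [heading=180, draw]
Final: pos=(-24,8), heading=180, 3 segment(s) drawn

Start position: (2, 8)
Final position: (-24, 8)
Distance = 26; >= 1e-6 -> NOT closed

Answer: no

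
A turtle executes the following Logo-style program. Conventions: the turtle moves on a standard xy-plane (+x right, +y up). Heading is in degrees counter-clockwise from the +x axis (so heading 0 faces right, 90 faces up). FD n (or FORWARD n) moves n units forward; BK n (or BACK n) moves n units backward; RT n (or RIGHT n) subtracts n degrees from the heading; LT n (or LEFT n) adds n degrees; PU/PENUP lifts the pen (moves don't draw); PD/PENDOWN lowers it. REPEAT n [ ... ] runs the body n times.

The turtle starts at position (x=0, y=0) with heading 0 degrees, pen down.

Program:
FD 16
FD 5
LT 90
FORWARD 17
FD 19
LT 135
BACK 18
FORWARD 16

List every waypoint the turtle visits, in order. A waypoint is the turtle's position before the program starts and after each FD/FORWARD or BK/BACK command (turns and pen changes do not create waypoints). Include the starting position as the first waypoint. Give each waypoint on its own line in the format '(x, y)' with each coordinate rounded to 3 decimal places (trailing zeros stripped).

Answer: (0, 0)
(16, 0)
(21, 0)
(21, 17)
(21, 36)
(33.728, 48.728)
(22.414, 37.414)

Derivation:
Executing turtle program step by step:
Start: pos=(0,0), heading=0, pen down
FD 16: (0,0) -> (16,0) [heading=0, draw]
FD 5: (16,0) -> (21,0) [heading=0, draw]
LT 90: heading 0 -> 90
FD 17: (21,0) -> (21,17) [heading=90, draw]
FD 19: (21,17) -> (21,36) [heading=90, draw]
LT 135: heading 90 -> 225
BK 18: (21,36) -> (33.728,48.728) [heading=225, draw]
FD 16: (33.728,48.728) -> (22.414,37.414) [heading=225, draw]
Final: pos=(22.414,37.414), heading=225, 6 segment(s) drawn
Waypoints (7 total):
(0, 0)
(16, 0)
(21, 0)
(21, 17)
(21, 36)
(33.728, 48.728)
(22.414, 37.414)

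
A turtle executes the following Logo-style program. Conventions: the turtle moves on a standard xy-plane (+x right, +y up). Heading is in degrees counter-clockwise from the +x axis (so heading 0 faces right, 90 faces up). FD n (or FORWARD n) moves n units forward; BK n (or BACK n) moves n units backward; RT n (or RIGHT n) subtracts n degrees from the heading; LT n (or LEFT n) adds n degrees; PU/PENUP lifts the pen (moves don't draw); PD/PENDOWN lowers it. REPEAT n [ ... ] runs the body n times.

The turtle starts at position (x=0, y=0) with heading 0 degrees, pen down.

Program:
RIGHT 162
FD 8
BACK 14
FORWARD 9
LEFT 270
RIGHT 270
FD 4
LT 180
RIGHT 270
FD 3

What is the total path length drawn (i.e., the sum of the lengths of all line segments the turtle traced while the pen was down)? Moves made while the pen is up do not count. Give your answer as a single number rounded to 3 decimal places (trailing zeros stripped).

Answer: 38

Derivation:
Executing turtle program step by step:
Start: pos=(0,0), heading=0, pen down
RT 162: heading 0 -> 198
FD 8: (0,0) -> (-7.608,-2.472) [heading=198, draw]
BK 14: (-7.608,-2.472) -> (5.706,1.854) [heading=198, draw]
FD 9: (5.706,1.854) -> (-2.853,-0.927) [heading=198, draw]
LT 270: heading 198 -> 108
RT 270: heading 108 -> 198
FD 4: (-2.853,-0.927) -> (-6.657,-2.163) [heading=198, draw]
LT 180: heading 198 -> 18
RT 270: heading 18 -> 108
FD 3: (-6.657,-2.163) -> (-7.584,0.69) [heading=108, draw]
Final: pos=(-7.584,0.69), heading=108, 5 segment(s) drawn

Segment lengths:
  seg 1: (0,0) -> (-7.608,-2.472), length = 8
  seg 2: (-7.608,-2.472) -> (5.706,1.854), length = 14
  seg 3: (5.706,1.854) -> (-2.853,-0.927), length = 9
  seg 4: (-2.853,-0.927) -> (-6.657,-2.163), length = 4
  seg 5: (-6.657,-2.163) -> (-7.584,0.69), length = 3
Total = 38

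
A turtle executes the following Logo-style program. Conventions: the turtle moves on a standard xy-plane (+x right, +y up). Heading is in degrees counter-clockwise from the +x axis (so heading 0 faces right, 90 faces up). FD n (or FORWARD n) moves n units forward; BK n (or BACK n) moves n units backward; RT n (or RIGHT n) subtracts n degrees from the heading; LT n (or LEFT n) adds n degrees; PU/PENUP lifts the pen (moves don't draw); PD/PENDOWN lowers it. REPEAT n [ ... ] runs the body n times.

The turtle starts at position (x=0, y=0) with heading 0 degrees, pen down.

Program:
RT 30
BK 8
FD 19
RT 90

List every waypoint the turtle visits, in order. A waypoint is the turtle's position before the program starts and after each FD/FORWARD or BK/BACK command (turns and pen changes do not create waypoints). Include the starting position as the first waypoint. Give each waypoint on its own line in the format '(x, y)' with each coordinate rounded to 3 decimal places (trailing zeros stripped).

Executing turtle program step by step:
Start: pos=(0,0), heading=0, pen down
RT 30: heading 0 -> 330
BK 8: (0,0) -> (-6.928,4) [heading=330, draw]
FD 19: (-6.928,4) -> (9.526,-5.5) [heading=330, draw]
RT 90: heading 330 -> 240
Final: pos=(9.526,-5.5), heading=240, 2 segment(s) drawn
Waypoints (3 total):
(0, 0)
(-6.928, 4)
(9.526, -5.5)

Answer: (0, 0)
(-6.928, 4)
(9.526, -5.5)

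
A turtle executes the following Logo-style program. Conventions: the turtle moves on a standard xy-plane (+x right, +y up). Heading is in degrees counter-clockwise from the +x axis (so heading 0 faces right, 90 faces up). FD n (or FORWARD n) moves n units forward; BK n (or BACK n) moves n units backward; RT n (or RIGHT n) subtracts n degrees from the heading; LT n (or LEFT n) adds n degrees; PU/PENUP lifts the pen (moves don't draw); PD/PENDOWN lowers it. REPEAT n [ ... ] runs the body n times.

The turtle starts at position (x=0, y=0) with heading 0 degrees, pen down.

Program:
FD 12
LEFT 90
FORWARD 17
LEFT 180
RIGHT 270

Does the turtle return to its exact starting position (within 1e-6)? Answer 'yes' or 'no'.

Executing turtle program step by step:
Start: pos=(0,0), heading=0, pen down
FD 12: (0,0) -> (12,0) [heading=0, draw]
LT 90: heading 0 -> 90
FD 17: (12,0) -> (12,17) [heading=90, draw]
LT 180: heading 90 -> 270
RT 270: heading 270 -> 0
Final: pos=(12,17), heading=0, 2 segment(s) drawn

Start position: (0, 0)
Final position: (12, 17)
Distance = 20.809; >= 1e-6 -> NOT closed

Answer: no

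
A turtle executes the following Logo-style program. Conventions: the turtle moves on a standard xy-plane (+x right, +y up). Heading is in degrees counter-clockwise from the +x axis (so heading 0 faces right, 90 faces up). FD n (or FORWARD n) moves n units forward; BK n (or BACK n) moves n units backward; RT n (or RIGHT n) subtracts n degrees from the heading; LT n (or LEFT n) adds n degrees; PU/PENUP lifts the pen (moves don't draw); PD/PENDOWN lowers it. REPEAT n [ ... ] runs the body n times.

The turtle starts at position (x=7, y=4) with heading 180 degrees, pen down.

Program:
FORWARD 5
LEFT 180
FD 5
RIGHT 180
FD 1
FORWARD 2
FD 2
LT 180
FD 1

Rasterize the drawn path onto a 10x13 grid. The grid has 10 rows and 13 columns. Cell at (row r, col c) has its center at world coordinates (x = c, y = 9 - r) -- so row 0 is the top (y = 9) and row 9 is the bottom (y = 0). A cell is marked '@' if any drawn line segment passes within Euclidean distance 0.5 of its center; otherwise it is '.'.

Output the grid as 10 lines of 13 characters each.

Answer: .............
.............
.............
.............
.............
..@@@@@@.....
.............
.............
.............
.............

Derivation:
Segment 0: (7,4) -> (2,4)
Segment 1: (2,4) -> (7,4)
Segment 2: (7,4) -> (6,4)
Segment 3: (6,4) -> (4,4)
Segment 4: (4,4) -> (2,4)
Segment 5: (2,4) -> (3,4)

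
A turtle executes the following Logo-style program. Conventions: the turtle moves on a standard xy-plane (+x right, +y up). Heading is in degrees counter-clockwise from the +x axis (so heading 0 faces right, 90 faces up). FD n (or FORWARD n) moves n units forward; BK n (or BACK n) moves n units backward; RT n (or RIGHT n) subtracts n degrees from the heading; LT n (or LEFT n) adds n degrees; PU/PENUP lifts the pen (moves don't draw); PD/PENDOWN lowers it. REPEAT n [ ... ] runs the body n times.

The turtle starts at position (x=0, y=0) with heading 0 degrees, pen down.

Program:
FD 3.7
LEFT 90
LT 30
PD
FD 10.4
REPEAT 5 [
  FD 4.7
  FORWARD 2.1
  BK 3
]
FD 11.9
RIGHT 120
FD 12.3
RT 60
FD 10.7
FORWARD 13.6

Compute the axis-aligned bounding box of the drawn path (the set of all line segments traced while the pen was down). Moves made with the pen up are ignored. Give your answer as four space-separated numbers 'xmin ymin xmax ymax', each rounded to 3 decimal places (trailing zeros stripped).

Executing turtle program step by step:
Start: pos=(0,0), heading=0, pen down
FD 3.7: (0,0) -> (3.7,0) [heading=0, draw]
LT 90: heading 0 -> 90
LT 30: heading 90 -> 120
PD: pen down
FD 10.4: (3.7,0) -> (-1.5,9.007) [heading=120, draw]
REPEAT 5 [
  -- iteration 1/5 --
  FD 4.7: (-1.5,9.007) -> (-3.85,13.077) [heading=120, draw]
  FD 2.1: (-3.85,13.077) -> (-4.9,14.896) [heading=120, draw]
  BK 3: (-4.9,14.896) -> (-3.4,12.298) [heading=120, draw]
  -- iteration 2/5 --
  FD 4.7: (-3.4,12.298) -> (-5.75,16.368) [heading=120, draw]
  FD 2.1: (-5.75,16.368) -> (-6.8,18.187) [heading=120, draw]
  BK 3: (-6.8,18.187) -> (-5.3,15.588) [heading=120, draw]
  -- iteration 3/5 --
  FD 4.7: (-5.3,15.588) -> (-7.65,19.659) [heading=120, draw]
  FD 2.1: (-7.65,19.659) -> (-8.7,21.477) [heading=120, draw]
  BK 3: (-8.7,21.477) -> (-7.2,18.879) [heading=120, draw]
  -- iteration 4/5 --
  FD 4.7: (-7.2,18.879) -> (-9.55,22.95) [heading=120, draw]
  FD 2.1: (-9.55,22.95) -> (-10.6,24.768) [heading=120, draw]
  BK 3: (-10.6,24.768) -> (-9.1,22.17) [heading=120, draw]
  -- iteration 5/5 --
  FD 4.7: (-9.1,22.17) -> (-11.45,26.241) [heading=120, draw]
  FD 2.1: (-11.45,26.241) -> (-12.5,28.059) [heading=120, draw]
  BK 3: (-12.5,28.059) -> (-11,25.461) [heading=120, draw]
]
FD 11.9: (-11,25.461) -> (-16.95,35.767) [heading=120, draw]
RT 120: heading 120 -> 0
FD 12.3: (-16.95,35.767) -> (-4.65,35.767) [heading=0, draw]
RT 60: heading 0 -> 300
FD 10.7: (-4.65,35.767) -> (0.7,26.5) [heading=300, draw]
FD 13.6: (0.7,26.5) -> (7.5,14.722) [heading=300, draw]
Final: pos=(7.5,14.722), heading=300, 21 segment(s) drawn

Segment endpoints: x in {-16.95, -12.5, -11.45, -11, -10.6, -9.55, -9.1, -8.7, -7.65, -7.2, -6.8, -5.75, -5.3, -4.9, -4.65, -3.85, -3.4, -1.5, 0, 0.7, 3.7, 7.5}, y in {0, 9.007, 12.298, 13.077, 14.722, 14.896, 15.588, 16.368, 18.187, 18.879, 19.659, 21.477, 22.17, 22.95, 24.768, 25.461, 26.241, 26.5, 28.059, 35.767}
xmin=-16.95, ymin=0, xmax=7.5, ymax=35.767

Answer: -16.95 0 7.5 35.767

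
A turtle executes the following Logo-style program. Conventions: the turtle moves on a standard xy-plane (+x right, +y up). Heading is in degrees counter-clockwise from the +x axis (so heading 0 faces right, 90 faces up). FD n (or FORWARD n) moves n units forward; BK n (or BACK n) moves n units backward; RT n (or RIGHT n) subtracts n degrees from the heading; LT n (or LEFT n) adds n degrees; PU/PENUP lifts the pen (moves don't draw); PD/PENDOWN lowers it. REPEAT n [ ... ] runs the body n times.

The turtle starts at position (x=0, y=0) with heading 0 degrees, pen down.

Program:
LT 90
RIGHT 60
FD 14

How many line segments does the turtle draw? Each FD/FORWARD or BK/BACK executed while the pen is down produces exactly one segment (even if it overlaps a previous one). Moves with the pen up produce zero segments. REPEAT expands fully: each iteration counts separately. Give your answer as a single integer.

Executing turtle program step by step:
Start: pos=(0,0), heading=0, pen down
LT 90: heading 0 -> 90
RT 60: heading 90 -> 30
FD 14: (0,0) -> (12.124,7) [heading=30, draw]
Final: pos=(12.124,7), heading=30, 1 segment(s) drawn
Segments drawn: 1

Answer: 1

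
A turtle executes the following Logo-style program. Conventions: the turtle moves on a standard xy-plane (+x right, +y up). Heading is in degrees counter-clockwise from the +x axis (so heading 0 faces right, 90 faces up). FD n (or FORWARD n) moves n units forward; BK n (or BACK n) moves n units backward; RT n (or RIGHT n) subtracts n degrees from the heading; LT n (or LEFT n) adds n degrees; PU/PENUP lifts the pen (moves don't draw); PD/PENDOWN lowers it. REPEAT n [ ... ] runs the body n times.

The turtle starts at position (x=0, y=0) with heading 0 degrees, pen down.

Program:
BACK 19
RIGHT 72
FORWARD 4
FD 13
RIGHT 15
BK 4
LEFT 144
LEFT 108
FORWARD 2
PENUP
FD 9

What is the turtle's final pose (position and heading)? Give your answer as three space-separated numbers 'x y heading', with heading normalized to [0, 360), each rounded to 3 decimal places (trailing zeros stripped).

Executing turtle program step by step:
Start: pos=(0,0), heading=0, pen down
BK 19: (0,0) -> (-19,0) [heading=0, draw]
RT 72: heading 0 -> 288
FD 4: (-19,0) -> (-17.764,-3.804) [heading=288, draw]
FD 13: (-17.764,-3.804) -> (-13.747,-16.168) [heading=288, draw]
RT 15: heading 288 -> 273
BK 4: (-13.747,-16.168) -> (-13.956,-12.173) [heading=273, draw]
LT 144: heading 273 -> 57
LT 108: heading 57 -> 165
FD 2: (-13.956,-12.173) -> (-15.888,-11.656) [heading=165, draw]
PU: pen up
FD 9: (-15.888,-11.656) -> (-24.581,-9.326) [heading=165, move]
Final: pos=(-24.581,-9.326), heading=165, 5 segment(s) drawn

Answer: -24.581 -9.326 165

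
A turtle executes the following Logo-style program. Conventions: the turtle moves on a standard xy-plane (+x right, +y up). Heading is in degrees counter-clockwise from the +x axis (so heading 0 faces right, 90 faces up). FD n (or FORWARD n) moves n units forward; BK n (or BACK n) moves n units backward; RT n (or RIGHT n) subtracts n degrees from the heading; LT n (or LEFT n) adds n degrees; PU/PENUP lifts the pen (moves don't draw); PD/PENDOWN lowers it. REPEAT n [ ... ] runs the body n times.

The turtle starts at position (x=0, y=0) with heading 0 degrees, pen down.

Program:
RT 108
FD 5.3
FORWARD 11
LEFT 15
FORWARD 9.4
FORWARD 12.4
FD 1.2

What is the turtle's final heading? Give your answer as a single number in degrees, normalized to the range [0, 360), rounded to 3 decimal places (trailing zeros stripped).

Executing turtle program step by step:
Start: pos=(0,0), heading=0, pen down
RT 108: heading 0 -> 252
FD 5.3: (0,0) -> (-1.638,-5.041) [heading=252, draw]
FD 11: (-1.638,-5.041) -> (-5.037,-15.502) [heading=252, draw]
LT 15: heading 252 -> 267
FD 9.4: (-5.037,-15.502) -> (-5.529,-24.889) [heading=267, draw]
FD 12.4: (-5.529,-24.889) -> (-6.178,-37.272) [heading=267, draw]
FD 1.2: (-6.178,-37.272) -> (-6.241,-38.471) [heading=267, draw]
Final: pos=(-6.241,-38.471), heading=267, 5 segment(s) drawn

Answer: 267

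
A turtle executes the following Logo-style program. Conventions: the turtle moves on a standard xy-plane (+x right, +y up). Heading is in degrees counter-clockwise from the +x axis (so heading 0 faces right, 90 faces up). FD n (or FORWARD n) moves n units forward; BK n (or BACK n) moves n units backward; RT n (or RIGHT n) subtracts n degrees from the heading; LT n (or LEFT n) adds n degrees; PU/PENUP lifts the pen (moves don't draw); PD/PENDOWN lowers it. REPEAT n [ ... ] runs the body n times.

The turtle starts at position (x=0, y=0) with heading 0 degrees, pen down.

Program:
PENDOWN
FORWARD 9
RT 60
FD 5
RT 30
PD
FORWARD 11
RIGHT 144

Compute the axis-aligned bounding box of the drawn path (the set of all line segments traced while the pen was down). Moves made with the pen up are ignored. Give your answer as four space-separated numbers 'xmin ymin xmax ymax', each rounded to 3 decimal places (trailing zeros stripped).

Executing turtle program step by step:
Start: pos=(0,0), heading=0, pen down
PD: pen down
FD 9: (0,0) -> (9,0) [heading=0, draw]
RT 60: heading 0 -> 300
FD 5: (9,0) -> (11.5,-4.33) [heading=300, draw]
RT 30: heading 300 -> 270
PD: pen down
FD 11: (11.5,-4.33) -> (11.5,-15.33) [heading=270, draw]
RT 144: heading 270 -> 126
Final: pos=(11.5,-15.33), heading=126, 3 segment(s) drawn

Segment endpoints: x in {0, 9, 11.5}, y in {-15.33, -4.33, 0}
xmin=0, ymin=-15.33, xmax=11.5, ymax=0

Answer: 0 -15.33 11.5 0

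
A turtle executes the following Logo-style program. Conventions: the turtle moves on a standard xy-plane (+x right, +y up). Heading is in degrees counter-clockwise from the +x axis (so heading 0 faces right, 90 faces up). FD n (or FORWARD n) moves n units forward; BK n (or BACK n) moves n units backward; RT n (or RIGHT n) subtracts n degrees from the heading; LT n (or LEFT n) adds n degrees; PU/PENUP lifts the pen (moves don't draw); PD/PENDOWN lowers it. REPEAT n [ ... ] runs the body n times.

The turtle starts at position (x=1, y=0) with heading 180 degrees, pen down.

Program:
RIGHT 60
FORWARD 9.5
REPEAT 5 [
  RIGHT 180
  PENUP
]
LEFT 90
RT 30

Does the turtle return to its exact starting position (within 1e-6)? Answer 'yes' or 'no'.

Answer: no

Derivation:
Executing turtle program step by step:
Start: pos=(1,0), heading=180, pen down
RT 60: heading 180 -> 120
FD 9.5: (1,0) -> (-3.75,8.227) [heading=120, draw]
REPEAT 5 [
  -- iteration 1/5 --
  RT 180: heading 120 -> 300
  PU: pen up
  -- iteration 2/5 --
  RT 180: heading 300 -> 120
  PU: pen up
  -- iteration 3/5 --
  RT 180: heading 120 -> 300
  PU: pen up
  -- iteration 4/5 --
  RT 180: heading 300 -> 120
  PU: pen up
  -- iteration 5/5 --
  RT 180: heading 120 -> 300
  PU: pen up
]
LT 90: heading 300 -> 30
RT 30: heading 30 -> 0
Final: pos=(-3.75,8.227), heading=0, 1 segment(s) drawn

Start position: (1, 0)
Final position: (-3.75, 8.227)
Distance = 9.5; >= 1e-6 -> NOT closed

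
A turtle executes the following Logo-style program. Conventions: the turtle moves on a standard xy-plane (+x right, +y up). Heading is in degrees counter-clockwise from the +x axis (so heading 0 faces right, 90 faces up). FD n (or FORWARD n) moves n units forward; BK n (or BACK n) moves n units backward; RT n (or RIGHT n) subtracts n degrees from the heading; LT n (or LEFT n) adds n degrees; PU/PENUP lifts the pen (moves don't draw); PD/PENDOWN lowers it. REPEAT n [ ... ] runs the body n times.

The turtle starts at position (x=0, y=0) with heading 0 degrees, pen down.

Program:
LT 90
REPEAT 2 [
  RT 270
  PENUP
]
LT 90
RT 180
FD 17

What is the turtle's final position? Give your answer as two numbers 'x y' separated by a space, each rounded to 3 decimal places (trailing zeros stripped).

Executing turtle program step by step:
Start: pos=(0,0), heading=0, pen down
LT 90: heading 0 -> 90
REPEAT 2 [
  -- iteration 1/2 --
  RT 270: heading 90 -> 180
  PU: pen up
  -- iteration 2/2 --
  RT 270: heading 180 -> 270
  PU: pen up
]
LT 90: heading 270 -> 0
RT 180: heading 0 -> 180
FD 17: (0,0) -> (-17,0) [heading=180, move]
Final: pos=(-17,0), heading=180, 0 segment(s) drawn

Answer: -17 0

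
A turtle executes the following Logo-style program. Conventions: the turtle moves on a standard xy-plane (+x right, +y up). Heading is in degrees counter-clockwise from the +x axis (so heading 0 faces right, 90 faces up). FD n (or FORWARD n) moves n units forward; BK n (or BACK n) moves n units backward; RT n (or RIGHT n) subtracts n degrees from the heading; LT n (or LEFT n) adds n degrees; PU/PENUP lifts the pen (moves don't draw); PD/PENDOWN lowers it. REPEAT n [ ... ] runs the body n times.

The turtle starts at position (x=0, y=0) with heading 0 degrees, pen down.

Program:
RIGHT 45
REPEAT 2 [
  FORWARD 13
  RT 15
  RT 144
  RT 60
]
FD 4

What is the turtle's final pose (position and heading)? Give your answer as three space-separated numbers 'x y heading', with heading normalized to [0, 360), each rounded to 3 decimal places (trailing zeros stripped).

Answer: 5.655 0.382 237

Derivation:
Executing turtle program step by step:
Start: pos=(0,0), heading=0, pen down
RT 45: heading 0 -> 315
REPEAT 2 [
  -- iteration 1/2 --
  FD 13: (0,0) -> (9.192,-9.192) [heading=315, draw]
  RT 15: heading 315 -> 300
  RT 144: heading 300 -> 156
  RT 60: heading 156 -> 96
  -- iteration 2/2 --
  FD 13: (9.192,-9.192) -> (7.834,3.736) [heading=96, draw]
  RT 15: heading 96 -> 81
  RT 144: heading 81 -> 297
  RT 60: heading 297 -> 237
]
FD 4: (7.834,3.736) -> (5.655,0.382) [heading=237, draw]
Final: pos=(5.655,0.382), heading=237, 3 segment(s) drawn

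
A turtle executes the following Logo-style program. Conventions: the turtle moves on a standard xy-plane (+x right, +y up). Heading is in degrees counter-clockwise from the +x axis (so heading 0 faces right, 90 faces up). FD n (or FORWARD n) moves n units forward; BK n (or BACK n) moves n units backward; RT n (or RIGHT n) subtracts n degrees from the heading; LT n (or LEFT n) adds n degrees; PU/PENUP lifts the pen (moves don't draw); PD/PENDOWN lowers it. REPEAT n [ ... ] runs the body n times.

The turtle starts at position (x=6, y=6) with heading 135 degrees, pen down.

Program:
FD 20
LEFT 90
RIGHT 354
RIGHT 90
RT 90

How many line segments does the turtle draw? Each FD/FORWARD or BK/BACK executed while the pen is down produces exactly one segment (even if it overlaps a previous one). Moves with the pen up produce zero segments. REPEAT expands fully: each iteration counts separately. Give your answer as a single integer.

Executing turtle program step by step:
Start: pos=(6,6), heading=135, pen down
FD 20: (6,6) -> (-8.142,20.142) [heading=135, draw]
LT 90: heading 135 -> 225
RT 354: heading 225 -> 231
RT 90: heading 231 -> 141
RT 90: heading 141 -> 51
Final: pos=(-8.142,20.142), heading=51, 1 segment(s) drawn
Segments drawn: 1

Answer: 1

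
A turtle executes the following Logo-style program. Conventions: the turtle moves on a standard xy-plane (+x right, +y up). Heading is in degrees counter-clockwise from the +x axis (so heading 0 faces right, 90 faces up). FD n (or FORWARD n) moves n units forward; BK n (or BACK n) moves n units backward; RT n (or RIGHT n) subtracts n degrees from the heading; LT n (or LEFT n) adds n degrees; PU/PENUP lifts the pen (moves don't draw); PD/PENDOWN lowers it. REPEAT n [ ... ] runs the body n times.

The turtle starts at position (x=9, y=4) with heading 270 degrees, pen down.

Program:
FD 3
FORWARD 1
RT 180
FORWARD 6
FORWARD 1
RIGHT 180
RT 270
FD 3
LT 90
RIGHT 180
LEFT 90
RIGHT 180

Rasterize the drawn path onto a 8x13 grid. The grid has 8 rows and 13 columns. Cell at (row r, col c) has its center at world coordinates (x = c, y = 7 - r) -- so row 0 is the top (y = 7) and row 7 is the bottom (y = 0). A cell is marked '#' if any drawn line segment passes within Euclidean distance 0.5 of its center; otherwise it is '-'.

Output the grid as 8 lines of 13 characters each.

Segment 0: (9,4) -> (9,1)
Segment 1: (9,1) -> (9,0)
Segment 2: (9,0) -> (9,6)
Segment 3: (9,6) -> (9,7)
Segment 4: (9,7) -> (12,7)

Answer: ---------####
---------#---
---------#---
---------#---
---------#---
---------#---
---------#---
---------#---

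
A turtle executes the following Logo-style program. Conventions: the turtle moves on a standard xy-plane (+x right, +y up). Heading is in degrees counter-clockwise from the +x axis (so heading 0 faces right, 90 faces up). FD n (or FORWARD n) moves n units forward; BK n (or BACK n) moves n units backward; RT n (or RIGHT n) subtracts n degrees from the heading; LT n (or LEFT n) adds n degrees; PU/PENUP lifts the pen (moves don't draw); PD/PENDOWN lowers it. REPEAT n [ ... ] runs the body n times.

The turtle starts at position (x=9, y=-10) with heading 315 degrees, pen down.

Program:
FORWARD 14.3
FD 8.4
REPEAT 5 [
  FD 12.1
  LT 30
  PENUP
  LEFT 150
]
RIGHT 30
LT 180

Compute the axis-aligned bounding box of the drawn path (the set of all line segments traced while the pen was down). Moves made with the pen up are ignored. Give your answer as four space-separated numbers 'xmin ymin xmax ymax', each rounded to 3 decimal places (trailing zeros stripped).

Answer: 9 -34.607 33.607 -10

Derivation:
Executing turtle program step by step:
Start: pos=(9,-10), heading=315, pen down
FD 14.3: (9,-10) -> (19.112,-20.112) [heading=315, draw]
FD 8.4: (19.112,-20.112) -> (25.051,-26.051) [heading=315, draw]
REPEAT 5 [
  -- iteration 1/5 --
  FD 12.1: (25.051,-26.051) -> (33.607,-34.607) [heading=315, draw]
  LT 30: heading 315 -> 345
  PU: pen up
  LT 150: heading 345 -> 135
  -- iteration 2/5 --
  FD 12.1: (33.607,-34.607) -> (25.051,-26.051) [heading=135, move]
  LT 30: heading 135 -> 165
  PU: pen up
  LT 150: heading 165 -> 315
  -- iteration 3/5 --
  FD 12.1: (25.051,-26.051) -> (33.607,-34.607) [heading=315, move]
  LT 30: heading 315 -> 345
  PU: pen up
  LT 150: heading 345 -> 135
  -- iteration 4/5 --
  FD 12.1: (33.607,-34.607) -> (25.051,-26.051) [heading=135, move]
  LT 30: heading 135 -> 165
  PU: pen up
  LT 150: heading 165 -> 315
  -- iteration 5/5 --
  FD 12.1: (25.051,-26.051) -> (33.607,-34.607) [heading=315, move]
  LT 30: heading 315 -> 345
  PU: pen up
  LT 150: heading 345 -> 135
]
RT 30: heading 135 -> 105
LT 180: heading 105 -> 285
Final: pos=(33.607,-34.607), heading=285, 3 segment(s) drawn

Segment endpoints: x in {9, 19.112, 25.051, 33.607}, y in {-34.607, -26.051, -20.112, -10}
xmin=9, ymin=-34.607, xmax=33.607, ymax=-10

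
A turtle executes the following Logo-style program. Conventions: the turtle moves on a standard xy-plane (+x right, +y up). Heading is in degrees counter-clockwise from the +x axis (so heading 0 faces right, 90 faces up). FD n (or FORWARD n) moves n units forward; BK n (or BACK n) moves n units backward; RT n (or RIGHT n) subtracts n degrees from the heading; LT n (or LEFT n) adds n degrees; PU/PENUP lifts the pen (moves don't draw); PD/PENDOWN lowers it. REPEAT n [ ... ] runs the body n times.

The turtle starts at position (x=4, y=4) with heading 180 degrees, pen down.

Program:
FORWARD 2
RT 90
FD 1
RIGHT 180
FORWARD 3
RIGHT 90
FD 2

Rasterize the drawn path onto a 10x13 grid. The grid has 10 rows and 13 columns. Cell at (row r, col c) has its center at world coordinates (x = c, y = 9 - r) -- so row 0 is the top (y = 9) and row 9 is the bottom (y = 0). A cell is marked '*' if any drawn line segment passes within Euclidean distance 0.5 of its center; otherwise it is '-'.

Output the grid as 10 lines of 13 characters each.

Segment 0: (4,4) -> (2,4)
Segment 1: (2,4) -> (2,5)
Segment 2: (2,5) -> (2,2)
Segment 3: (2,2) -> (0,2)

Answer: -------------
-------------
-------------
-------------
--*----------
--***--------
--*----------
***----------
-------------
-------------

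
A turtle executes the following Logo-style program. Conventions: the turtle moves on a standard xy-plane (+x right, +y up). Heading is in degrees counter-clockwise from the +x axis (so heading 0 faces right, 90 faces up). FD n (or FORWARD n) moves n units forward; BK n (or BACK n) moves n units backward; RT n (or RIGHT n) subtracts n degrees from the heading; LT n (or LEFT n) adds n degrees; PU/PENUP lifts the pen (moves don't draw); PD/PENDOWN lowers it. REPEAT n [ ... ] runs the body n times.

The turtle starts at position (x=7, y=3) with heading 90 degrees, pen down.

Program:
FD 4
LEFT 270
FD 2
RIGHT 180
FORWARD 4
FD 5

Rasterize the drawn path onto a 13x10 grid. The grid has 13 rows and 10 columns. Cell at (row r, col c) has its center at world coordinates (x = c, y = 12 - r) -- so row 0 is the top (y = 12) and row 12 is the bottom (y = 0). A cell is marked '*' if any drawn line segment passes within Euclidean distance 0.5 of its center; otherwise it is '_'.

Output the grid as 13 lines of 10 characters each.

Segment 0: (7,3) -> (7,7)
Segment 1: (7,7) -> (9,7)
Segment 2: (9,7) -> (5,7)
Segment 3: (5,7) -> (0,7)

Answer: __________
__________
__________
__________
__________
**********
_______*__
_______*__
_______*__
_______*__
__________
__________
__________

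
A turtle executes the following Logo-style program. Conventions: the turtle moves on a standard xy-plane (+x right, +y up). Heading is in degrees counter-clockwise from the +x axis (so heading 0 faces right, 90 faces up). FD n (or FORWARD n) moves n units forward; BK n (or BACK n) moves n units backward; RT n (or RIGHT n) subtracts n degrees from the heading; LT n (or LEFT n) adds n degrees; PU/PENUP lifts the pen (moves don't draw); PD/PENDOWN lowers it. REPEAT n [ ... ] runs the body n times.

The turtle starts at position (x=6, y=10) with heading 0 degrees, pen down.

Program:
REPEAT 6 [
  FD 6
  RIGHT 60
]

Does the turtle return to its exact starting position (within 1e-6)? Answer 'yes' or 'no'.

Executing turtle program step by step:
Start: pos=(6,10), heading=0, pen down
REPEAT 6 [
  -- iteration 1/6 --
  FD 6: (6,10) -> (12,10) [heading=0, draw]
  RT 60: heading 0 -> 300
  -- iteration 2/6 --
  FD 6: (12,10) -> (15,4.804) [heading=300, draw]
  RT 60: heading 300 -> 240
  -- iteration 3/6 --
  FD 6: (15,4.804) -> (12,-0.392) [heading=240, draw]
  RT 60: heading 240 -> 180
  -- iteration 4/6 --
  FD 6: (12,-0.392) -> (6,-0.392) [heading=180, draw]
  RT 60: heading 180 -> 120
  -- iteration 5/6 --
  FD 6: (6,-0.392) -> (3,4.804) [heading=120, draw]
  RT 60: heading 120 -> 60
  -- iteration 6/6 --
  FD 6: (3,4.804) -> (6,10) [heading=60, draw]
  RT 60: heading 60 -> 0
]
Final: pos=(6,10), heading=0, 6 segment(s) drawn

Start position: (6, 10)
Final position: (6, 10)
Distance = 0; < 1e-6 -> CLOSED

Answer: yes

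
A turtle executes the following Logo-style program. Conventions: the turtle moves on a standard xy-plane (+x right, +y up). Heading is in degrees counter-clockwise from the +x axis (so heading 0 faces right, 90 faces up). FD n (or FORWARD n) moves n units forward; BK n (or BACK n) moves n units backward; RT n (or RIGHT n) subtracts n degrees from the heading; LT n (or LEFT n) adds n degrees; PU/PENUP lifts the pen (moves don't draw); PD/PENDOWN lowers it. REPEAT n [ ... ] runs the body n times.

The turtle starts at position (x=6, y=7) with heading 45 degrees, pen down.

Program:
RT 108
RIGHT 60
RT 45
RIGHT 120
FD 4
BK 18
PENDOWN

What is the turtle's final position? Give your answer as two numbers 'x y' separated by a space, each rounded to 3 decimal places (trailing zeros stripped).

Executing turtle program step by step:
Start: pos=(6,7), heading=45, pen down
RT 108: heading 45 -> 297
RT 60: heading 297 -> 237
RT 45: heading 237 -> 192
RT 120: heading 192 -> 72
FD 4: (6,7) -> (7.236,10.804) [heading=72, draw]
BK 18: (7.236,10.804) -> (1.674,-6.315) [heading=72, draw]
PD: pen down
Final: pos=(1.674,-6.315), heading=72, 2 segment(s) drawn

Answer: 1.674 -6.315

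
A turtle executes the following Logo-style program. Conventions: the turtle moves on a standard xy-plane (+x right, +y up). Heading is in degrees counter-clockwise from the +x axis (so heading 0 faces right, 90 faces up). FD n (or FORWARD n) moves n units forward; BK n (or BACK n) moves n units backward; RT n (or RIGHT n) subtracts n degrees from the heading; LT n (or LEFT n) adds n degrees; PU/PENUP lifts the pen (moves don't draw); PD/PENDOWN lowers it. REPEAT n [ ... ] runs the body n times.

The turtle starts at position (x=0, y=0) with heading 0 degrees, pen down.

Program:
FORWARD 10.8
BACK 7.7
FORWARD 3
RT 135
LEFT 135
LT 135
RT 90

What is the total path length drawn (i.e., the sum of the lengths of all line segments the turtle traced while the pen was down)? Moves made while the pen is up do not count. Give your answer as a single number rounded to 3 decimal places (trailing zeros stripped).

Answer: 21.5

Derivation:
Executing turtle program step by step:
Start: pos=(0,0), heading=0, pen down
FD 10.8: (0,0) -> (10.8,0) [heading=0, draw]
BK 7.7: (10.8,0) -> (3.1,0) [heading=0, draw]
FD 3: (3.1,0) -> (6.1,0) [heading=0, draw]
RT 135: heading 0 -> 225
LT 135: heading 225 -> 0
LT 135: heading 0 -> 135
RT 90: heading 135 -> 45
Final: pos=(6.1,0), heading=45, 3 segment(s) drawn

Segment lengths:
  seg 1: (0,0) -> (10.8,0), length = 10.8
  seg 2: (10.8,0) -> (3.1,0), length = 7.7
  seg 3: (3.1,0) -> (6.1,0), length = 3
Total = 21.5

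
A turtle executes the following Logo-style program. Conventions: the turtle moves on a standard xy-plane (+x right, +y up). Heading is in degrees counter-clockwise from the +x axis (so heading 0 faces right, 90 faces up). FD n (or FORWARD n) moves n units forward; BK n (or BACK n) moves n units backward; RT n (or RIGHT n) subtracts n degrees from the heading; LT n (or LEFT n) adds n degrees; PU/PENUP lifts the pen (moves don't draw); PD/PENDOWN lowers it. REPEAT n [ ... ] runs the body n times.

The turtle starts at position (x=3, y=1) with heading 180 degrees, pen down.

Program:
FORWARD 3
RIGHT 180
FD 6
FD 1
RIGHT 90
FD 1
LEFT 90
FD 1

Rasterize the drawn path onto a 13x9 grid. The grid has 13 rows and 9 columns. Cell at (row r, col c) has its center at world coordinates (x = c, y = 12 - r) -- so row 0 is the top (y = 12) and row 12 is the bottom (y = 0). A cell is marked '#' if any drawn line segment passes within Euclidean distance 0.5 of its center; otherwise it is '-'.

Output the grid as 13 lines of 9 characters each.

Segment 0: (3,1) -> (0,1)
Segment 1: (0,1) -> (6,1)
Segment 2: (6,1) -> (7,1)
Segment 3: (7,1) -> (7,0)
Segment 4: (7,0) -> (8,0)

Answer: ---------
---------
---------
---------
---------
---------
---------
---------
---------
---------
---------
########-
-------##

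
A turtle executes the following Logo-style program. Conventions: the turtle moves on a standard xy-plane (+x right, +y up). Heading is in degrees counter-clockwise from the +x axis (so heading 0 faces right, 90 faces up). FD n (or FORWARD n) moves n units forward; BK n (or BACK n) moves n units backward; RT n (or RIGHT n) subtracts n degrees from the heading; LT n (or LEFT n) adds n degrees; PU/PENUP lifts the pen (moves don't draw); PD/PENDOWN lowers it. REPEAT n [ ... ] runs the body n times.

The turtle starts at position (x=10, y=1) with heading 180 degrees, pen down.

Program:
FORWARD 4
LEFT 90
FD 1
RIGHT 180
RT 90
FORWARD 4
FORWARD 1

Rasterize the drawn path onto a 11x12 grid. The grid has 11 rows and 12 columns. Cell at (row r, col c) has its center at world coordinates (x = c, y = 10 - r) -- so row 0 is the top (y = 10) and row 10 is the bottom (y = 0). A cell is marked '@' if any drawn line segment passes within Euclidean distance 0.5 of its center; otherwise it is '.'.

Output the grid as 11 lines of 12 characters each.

Answer: ............
............
............
............
............
............
............
............
............
......@@@@@.
......@@@@@@

Derivation:
Segment 0: (10,1) -> (6,1)
Segment 1: (6,1) -> (6,0)
Segment 2: (6,0) -> (10,0)
Segment 3: (10,0) -> (11,0)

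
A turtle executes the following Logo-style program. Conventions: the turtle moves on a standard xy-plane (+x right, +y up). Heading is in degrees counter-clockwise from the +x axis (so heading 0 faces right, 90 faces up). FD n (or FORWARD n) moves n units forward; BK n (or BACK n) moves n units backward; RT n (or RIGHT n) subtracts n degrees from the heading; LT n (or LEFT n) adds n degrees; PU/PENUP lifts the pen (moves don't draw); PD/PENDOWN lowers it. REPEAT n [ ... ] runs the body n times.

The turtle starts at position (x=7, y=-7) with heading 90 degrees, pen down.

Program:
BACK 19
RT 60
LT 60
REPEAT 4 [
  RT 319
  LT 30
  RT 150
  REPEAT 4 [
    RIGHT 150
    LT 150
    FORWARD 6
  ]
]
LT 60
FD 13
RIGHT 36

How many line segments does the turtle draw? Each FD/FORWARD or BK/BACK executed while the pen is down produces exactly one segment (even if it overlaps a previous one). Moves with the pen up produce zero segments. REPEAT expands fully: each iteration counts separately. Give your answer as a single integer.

Answer: 18

Derivation:
Executing turtle program step by step:
Start: pos=(7,-7), heading=90, pen down
BK 19: (7,-7) -> (7,-26) [heading=90, draw]
RT 60: heading 90 -> 30
LT 60: heading 30 -> 90
REPEAT 4 [
  -- iteration 1/4 --
  RT 319: heading 90 -> 131
  LT 30: heading 131 -> 161
  RT 150: heading 161 -> 11
  REPEAT 4 [
    -- iteration 1/4 --
    RT 150: heading 11 -> 221
    LT 150: heading 221 -> 11
    FD 6: (7,-26) -> (12.89,-24.855) [heading=11, draw]
    -- iteration 2/4 --
    RT 150: heading 11 -> 221
    LT 150: heading 221 -> 11
    FD 6: (12.89,-24.855) -> (18.78,-23.71) [heading=11, draw]
    -- iteration 3/4 --
    RT 150: heading 11 -> 221
    LT 150: heading 221 -> 11
    FD 6: (18.78,-23.71) -> (24.669,-22.565) [heading=11, draw]
    -- iteration 4/4 --
    RT 150: heading 11 -> 221
    LT 150: heading 221 -> 11
    FD 6: (24.669,-22.565) -> (30.559,-21.421) [heading=11, draw]
  ]
  -- iteration 2/4 --
  RT 319: heading 11 -> 52
  LT 30: heading 52 -> 82
  RT 150: heading 82 -> 292
  REPEAT 4 [
    -- iteration 1/4 --
    RT 150: heading 292 -> 142
    LT 150: heading 142 -> 292
    FD 6: (30.559,-21.421) -> (32.807,-26.984) [heading=292, draw]
    -- iteration 2/4 --
    RT 150: heading 292 -> 142
    LT 150: heading 142 -> 292
    FD 6: (32.807,-26.984) -> (35.054,-32.547) [heading=292, draw]
    -- iteration 3/4 --
    RT 150: heading 292 -> 142
    LT 150: heading 142 -> 292
    FD 6: (35.054,-32.547) -> (37.302,-38.11) [heading=292, draw]
    -- iteration 4/4 --
    RT 150: heading 292 -> 142
    LT 150: heading 142 -> 292
    FD 6: (37.302,-38.11) -> (39.55,-43.673) [heading=292, draw]
  ]
  -- iteration 3/4 --
  RT 319: heading 292 -> 333
  LT 30: heading 333 -> 3
  RT 150: heading 3 -> 213
  REPEAT 4 [
    -- iteration 1/4 --
    RT 150: heading 213 -> 63
    LT 150: heading 63 -> 213
    FD 6: (39.55,-43.673) -> (34.518,-46.941) [heading=213, draw]
    -- iteration 2/4 --
    RT 150: heading 213 -> 63
    LT 150: heading 63 -> 213
    FD 6: (34.518,-46.941) -> (29.486,-50.209) [heading=213, draw]
    -- iteration 3/4 --
    RT 150: heading 213 -> 63
    LT 150: heading 63 -> 213
    FD 6: (29.486,-50.209) -> (24.454,-53.476) [heading=213, draw]
    -- iteration 4/4 --
    RT 150: heading 213 -> 63
    LT 150: heading 63 -> 213
    FD 6: (24.454,-53.476) -> (19.422,-56.744) [heading=213, draw]
  ]
  -- iteration 4/4 --
  RT 319: heading 213 -> 254
  LT 30: heading 254 -> 284
  RT 150: heading 284 -> 134
  REPEAT 4 [
    -- iteration 1/4 --
    RT 150: heading 134 -> 344
    LT 150: heading 344 -> 134
    FD 6: (19.422,-56.744) -> (15.254,-52.428) [heading=134, draw]
    -- iteration 2/4 --
    RT 150: heading 134 -> 344
    LT 150: heading 344 -> 134
    FD 6: (15.254,-52.428) -> (11.086,-48.112) [heading=134, draw]
    -- iteration 3/4 --
    RT 150: heading 134 -> 344
    LT 150: heading 344 -> 134
    FD 6: (11.086,-48.112) -> (6.918,-43.796) [heading=134, draw]
    -- iteration 4/4 --
    RT 150: heading 134 -> 344
    LT 150: heading 344 -> 134
    FD 6: (6.918,-43.796) -> (2.75,-39.48) [heading=134, draw]
  ]
]
LT 60: heading 134 -> 194
FD 13: (2.75,-39.48) -> (-9.864,-42.625) [heading=194, draw]
RT 36: heading 194 -> 158
Final: pos=(-9.864,-42.625), heading=158, 18 segment(s) drawn
Segments drawn: 18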